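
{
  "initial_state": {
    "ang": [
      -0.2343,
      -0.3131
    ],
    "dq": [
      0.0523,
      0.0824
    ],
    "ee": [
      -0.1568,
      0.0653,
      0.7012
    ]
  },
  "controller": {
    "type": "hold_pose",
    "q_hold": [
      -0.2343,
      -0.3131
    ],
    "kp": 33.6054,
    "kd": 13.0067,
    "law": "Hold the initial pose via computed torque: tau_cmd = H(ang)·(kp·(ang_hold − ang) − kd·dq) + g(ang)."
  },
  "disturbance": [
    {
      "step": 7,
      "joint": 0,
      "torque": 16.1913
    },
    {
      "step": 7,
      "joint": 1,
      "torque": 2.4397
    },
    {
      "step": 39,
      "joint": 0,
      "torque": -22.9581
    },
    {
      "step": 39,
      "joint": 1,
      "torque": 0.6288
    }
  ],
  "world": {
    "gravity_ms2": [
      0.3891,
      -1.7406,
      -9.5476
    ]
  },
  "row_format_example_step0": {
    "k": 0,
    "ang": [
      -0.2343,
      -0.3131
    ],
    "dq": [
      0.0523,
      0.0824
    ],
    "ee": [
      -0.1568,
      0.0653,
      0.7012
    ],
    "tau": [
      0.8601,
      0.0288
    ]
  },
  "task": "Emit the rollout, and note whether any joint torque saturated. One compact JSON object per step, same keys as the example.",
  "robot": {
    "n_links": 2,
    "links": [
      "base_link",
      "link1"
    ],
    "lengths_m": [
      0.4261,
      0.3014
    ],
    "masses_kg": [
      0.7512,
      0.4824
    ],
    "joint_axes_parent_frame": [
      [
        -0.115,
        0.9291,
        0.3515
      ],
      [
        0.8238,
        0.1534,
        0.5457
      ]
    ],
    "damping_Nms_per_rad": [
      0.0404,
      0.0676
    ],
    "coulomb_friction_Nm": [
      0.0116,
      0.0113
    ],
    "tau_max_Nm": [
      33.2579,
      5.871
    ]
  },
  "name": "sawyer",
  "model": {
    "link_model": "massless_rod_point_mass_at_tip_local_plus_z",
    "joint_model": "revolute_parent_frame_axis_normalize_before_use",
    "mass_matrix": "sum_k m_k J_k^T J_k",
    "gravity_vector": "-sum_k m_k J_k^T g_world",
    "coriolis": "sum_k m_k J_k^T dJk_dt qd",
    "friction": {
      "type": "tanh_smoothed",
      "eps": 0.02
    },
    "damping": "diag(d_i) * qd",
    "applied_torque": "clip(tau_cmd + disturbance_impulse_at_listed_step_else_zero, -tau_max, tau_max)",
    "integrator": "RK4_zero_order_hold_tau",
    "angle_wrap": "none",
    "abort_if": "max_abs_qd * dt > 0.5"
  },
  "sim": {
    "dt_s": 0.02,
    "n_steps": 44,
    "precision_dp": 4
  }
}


{"k":1,"ang":[-0.2334,-0.3118],"dq":[0.0377,0.0509],"ee":[-0.1563,0.065,0.7014],"tau":[0.9037,0.0377]}
{"k":2,"ang":[-0.2328,-0.311],"dq":[0.0264,0.028],"ee":[-0.1559,0.0648,0.7015],"tau":[0.9384,0.0444]}
{"k":3,"ang":[-0.2323,-0.3106],"dq":[0.0178,0.0128],"ee":[-0.1557,0.0647,0.7016],"tau":[0.9659,0.049]}
{"k":4,"ang":[-0.232,-0.3104],"dq":[0.0113,0.0044],"ee":[-0.1555,0.0647,0.7016],"tau":[0.9875,0.0514]}
{"k":5,"ang":[-0.2319,-0.3104],"dq":[0.0065,0.0005],"ee":[-0.1554,0.0647,0.7016],"tau":[1.0041,0.0525]}
{"k":6,"ang":[-0.2318,-0.3104],"dq":[0.003,-0.0013],"ee":[-0.1553,0.0647,0.7017],"tau":[1.017,0.0529]}
{"k":7,"ang":[-0.2317,-0.3104],"dq":[0.0005,-0.0021],"ee":[-0.1553,0.0647,0.7017],"tau":[17.2182,2.4927]}
{"k":8,"ang":[-0.2212,-0.2919],"dq":[1.0498,1.8358],"ee":[-0.1491,0.0605,0.7041],"tau":[-3.3315,-0.6054]}
{"k":9,"ang":[-0.2032,-0.2606],"dq":[0.7548,1.3027],"ee":[-0.1384,0.0533,0.7079],"tau":[-2.4773,-0.4882]}
{"k":10,"ang":[-0.1903,-0.2387],"dq":[0.5308,0.8928],"ee":[-0.1305,0.0483,0.7105],"tau":[-1.7923,-0.388]}
{"k":11,"ang":[-0.1814,-0.224],"dq":[0.3597,0.5817],"ee":[-0.1249,0.045,0.7121],"tau":[-1.2413,-0.3053]}
{"k":12,"ang":[-0.1755,-0.2147],"dq":[0.2288,0.3484],"ee":[-0.1212,0.0429,0.7132],"tau":[-0.7974,-0.2384]}
{"k":13,"ang":[-0.172,-0.2095],"dq":[0.1287,0.1755],"ee":[-0.1189,0.0418,0.7138],"tau":[-0.4393,-0.1851]}
{"k":14,"ang":[-0.1702,-0.2073],"dq":[0.0525,0.0489],"ee":[-0.1177,0.0413,0.714],"tau":[-0.1503,-0.1428]}
{"k":15,"ang":[-0.1697,-0.2072],"dq":[-0.0047,-0.0362],"ee":[-0.1174,0.0413,0.7141],"tau":[0.082,-0.1119]}
{"k":16,"ang":[-0.1702,-0.2084],"dq":[-0.0462,-0.0882],"ee":[-0.1177,0.0416,0.714],"tau":[0.265,-0.091]}
{"k":17,"ang":[-0.1714,-0.2106],"dq":[-0.0765,-0.1239],"ee":[-0.1185,0.042,0.7138],"tau":[0.4121,-0.0745]}
{"k":18,"ang":[-0.1732,-0.2133],"dq":[-0.0982,-0.1477],"ee":[-0.1196,0.0426,0.7135],"tau":[0.5309,-0.0613]}
{"k":19,"ang":[-0.1753,-0.2164],"dq":[-0.113,-0.1627],"ee":[-0.121,0.0433,0.7131],"tau":[0.6268,-0.0507]}
{"k":20,"ang":[-0.1776,-0.2197],"dq":[-0.1226,-0.1711],"ee":[-0.1225,0.0441,0.7127],"tau":[0.7044,-0.0421]}
{"k":21,"ang":[-0.1801,-0.2232],"dq":[-0.1281,-0.1748],"ee":[-0.1241,0.0448,0.7123],"tau":[0.7671,-0.0351]}
{"k":22,"ang":[-0.1827,-0.2267],"dq":[-0.1305,-0.1751],"ee":[-0.1257,0.0456,0.7119],"tau":[0.8178,-0.0291]}
{"k":23,"ang":[-0.1853,-0.2301],"dq":[-0.1306,-0.173],"ee":[-0.1274,0.0464,0.7114],"tau":[0.8589,-0.0241]}
{"k":24,"ang":[-0.1879,-0.2336],"dq":[-0.1288,-0.1692],"ee":[-0.129,0.0471,0.711],"tau":[0.8923,-0.0198]}
{"k":25,"ang":[-0.1905,-0.2369],"dq":[-0.1258,-0.1642],"ee":[-0.1306,0.0479,0.7105],"tau":[0.9193,-0.0161]}
{"k":26,"ang":[-0.193,-0.2401],"dq":[-0.1218,-0.1586],"ee":[-0.1321,0.0486,0.7101],"tau":[0.9413,-0.0127]}
{"k":27,"ang":[-0.1953,-0.2432],"dq":[-0.1172,-0.1524],"ee":[-0.1336,0.0493,0.7097],"tau":[0.9593,-0.0098]}
{"k":28,"ang":[-0.1976,-0.2462],"dq":[-0.1121,-0.1461],"ee":[-0.1351,0.0499,0.7093],"tau":[0.9739,-0.0071]}
{"k":29,"ang":[-0.1998,-0.2491],"dq":[-0.1068,-0.1396],"ee":[-0.1364,0.0506,0.7089],"tau":[0.9859,-0.0046]}
{"k":30,"ang":[-0.2019,-0.2518],"dq":[-0.1014,-0.1332],"ee":[-0.1377,0.0512,0.7085],"tau":[0.9957,-0.0023]}
{"k":31,"ang":[-0.2039,-0.2544],"dq":[-0.096,-0.1269],"ee":[-0.1389,0.0517,0.7081],"tau":[1.0039,-0.0002]}
{"k":32,"ang":[-0.2057,-0.2569],"dq":[-0.0907,-0.1208],"ee":[-0.1401,0.0523,0.7078],"tau":[1.0106,0.0017]}
{"k":33,"ang":[-0.2075,-0.2592],"dq":[-0.0855,-0.1148],"ee":[-0.1412,0.0528,0.7075],"tau":[1.0161,0.0036]}
{"k":34,"ang":[-0.2092,-0.2614],"dq":[-0.0804,-0.1091],"ee":[-0.1422,0.0533,0.7072],"tau":[1.0208,0.0053]}
{"k":35,"ang":[-0.2107,-0.2636],"dq":[-0.0755,-0.1036],"ee":[-0.1431,0.0538,0.7069],"tau":[1.0246,0.0069]}
{"k":36,"ang":[-0.2122,-0.2656],"dq":[-0.0709,-0.0983],"ee":[-0.144,0.0543,0.7066],"tau":[1.0279,0.0084]}
{"k":37,"ang":[-0.2136,-0.2675],"dq":[-0.0665,-0.0932],"ee":[-0.1449,0.0547,0.7063],"tau":[1.0307,0.0098]}
{"k":38,"ang":[-0.2148,-0.2693],"dq":[-0.0622,-0.0884],"ee":[-0.1457,0.0551,0.706],"tau":[1.033,0.0112]}
{"k":39,"ang":[-0.216,-0.271],"dq":[-0.0583,-0.0838],"ee":[-0.1464,0.0555,0.7058],"tau":[-21.923,0.6413]}
{"k":40,"ang":[-0.2313,-0.2717],"dq":[-1.4721,0.0249],"ee":[-0.1561,0.0552,0.7037],"tau":[7.2328,-0.165]}
{"k":41,"ang":[-0.257,-0.2711],"dq":[-1.0903,0.0315],"ee":[-0.1723,0.0545,0.7],"tau":[6.0345,-0.1451]}
{"k":42,"ang":[-0.2758,-0.2706],"dq":[-0.7909,0.0148],"ee":[-0.1842,0.054,0.697],"tau":[5.0717,-0.1205]}
{"k":43,"ang":[-0.2892,-0.2705],"dq":[-0.5568,-0.0052],"ee":[-0.1926,0.0538,0.6948],"tau":[4.298,-0.0977]}
{"k":44,"ang":[-0.2985,-0.2708],"dq":[-0.3744,-0.0208],"ee":[-0.1984,0.0538,0.6931]}
{"summary": "any joint saturated: no"}


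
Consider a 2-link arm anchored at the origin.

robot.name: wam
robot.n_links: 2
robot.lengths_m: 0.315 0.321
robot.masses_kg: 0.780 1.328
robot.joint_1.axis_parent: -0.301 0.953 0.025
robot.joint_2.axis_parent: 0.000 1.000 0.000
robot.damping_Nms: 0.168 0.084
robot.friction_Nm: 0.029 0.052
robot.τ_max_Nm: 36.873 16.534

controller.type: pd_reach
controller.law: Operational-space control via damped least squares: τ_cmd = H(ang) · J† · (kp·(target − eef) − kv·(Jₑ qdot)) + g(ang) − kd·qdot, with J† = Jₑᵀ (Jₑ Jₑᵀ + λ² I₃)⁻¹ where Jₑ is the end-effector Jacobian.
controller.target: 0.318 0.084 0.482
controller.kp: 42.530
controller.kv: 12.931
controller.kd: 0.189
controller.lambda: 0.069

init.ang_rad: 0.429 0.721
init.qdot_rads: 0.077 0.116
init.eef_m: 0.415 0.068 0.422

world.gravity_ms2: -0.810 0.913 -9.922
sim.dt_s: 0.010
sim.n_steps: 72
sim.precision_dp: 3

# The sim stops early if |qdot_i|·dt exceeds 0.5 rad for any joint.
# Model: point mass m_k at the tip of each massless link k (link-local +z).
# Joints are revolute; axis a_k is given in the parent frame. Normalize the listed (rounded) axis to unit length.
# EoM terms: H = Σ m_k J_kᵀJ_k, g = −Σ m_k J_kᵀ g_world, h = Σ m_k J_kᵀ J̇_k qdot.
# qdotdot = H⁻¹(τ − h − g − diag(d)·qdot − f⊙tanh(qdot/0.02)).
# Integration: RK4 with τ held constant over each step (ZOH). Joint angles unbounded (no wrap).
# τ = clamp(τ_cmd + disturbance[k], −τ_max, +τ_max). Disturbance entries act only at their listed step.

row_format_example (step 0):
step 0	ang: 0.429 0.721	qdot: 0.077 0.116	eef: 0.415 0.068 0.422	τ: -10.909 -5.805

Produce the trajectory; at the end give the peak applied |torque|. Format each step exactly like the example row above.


step 1	ang: 0.429 0.722	qdot: 0.012 0.060	eef: 0.415 0.068 0.421	τ: -10.301 -5.518
step 2	ang: 0.429 0.722	qdot: -0.044 0.009	eef: 0.415 0.068 0.421	τ: -9.754 -5.261
step 3	ang: 0.429 0.722	qdot: -0.097 -0.021	eef: 0.415 0.067 0.421	τ: -9.262 -5.040
step 4	ang: 0.427 0.722	qdot: -0.146 -0.041	eef: 0.414 0.067 0.422	τ: -8.815 -4.845
step 5	ang: 0.426 0.721	qdot: -0.187 -0.058	eef: 0.413 0.067 0.423	τ: -8.410 -4.670
step 6	ang: 0.424 0.721	qdot: -0.222 -0.074	eef: 0.412 0.067 0.424	τ: -8.043 -4.512
step 7	ang: 0.421 0.720	qdot: -0.252 -0.088	eef: 0.411 0.067 0.425	τ: -7.711 -4.369
step 8	ang: 0.419 0.719	qdot: -0.275 -0.101	eef: 0.410 0.066 0.426	τ: -7.410 -4.240
step 9	ang: 0.416 0.718	qdot: -0.294 -0.113	eef: 0.409 0.066 0.428	τ: -7.137 -4.123
step 10	ang: 0.413 0.717	qdot: -0.309 -0.125	eef: 0.407 0.065 0.430	τ: -6.890 -4.018
step 11	ang: 0.410 0.715	qdot: -0.320 -0.135	eef: 0.406 0.065 0.431	τ: -6.666 -3.923
step 12	ang: 0.406 0.714	qdot: -0.328 -0.144	eef: 0.404 0.065 0.433	τ: -6.464 -3.838
step 13	ang: 0.403 0.712	qdot: -0.333 -0.152	eef: 0.403 0.064 0.435	τ: -6.282 -3.760
step 14	ang: 0.400 0.711	qdot: -0.336 -0.159	eef: 0.401 0.064 0.436	τ: -6.117 -3.691
step 15	ang: 0.396 0.709	qdot: -0.337 -0.165	eef: 0.400 0.063 0.438	τ: -5.968 -3.629
step 16	ang: 0.393 0.708	qdot: -0.336 -0.171	eef: 0.398 0.063 0.440	τ: -5.834 -3.573
step 17	ang: 0.390 0.706	qdot: -0.333 -0.176	eef: 0.396 0.062 0.442	τ: -5.713 -3.522
step 18	ang: 0.386 0.704	qdot: -0.329 -0.180	eef: 0.395 0.062 0.444	τ: -5.604 -3.477
step 19	ang: 0.383 0.702	qdot: -0.324 -0.183	eef: 0.393 0.062 0.445	τ: -5.506 -3.436
step 20	ang: 0.380 0.700	qdot: -0.318 -0.185	eef: 0.391 0.061 0.447	τ: -5.418 -3.400
step 21	ang: 0.377 0.699	qdot: -0.311 -0.187	eef: 0.390 0.061 0.449	τ: -5.339 -3.368
step 22	ang: 0.374 0.697	qdot: -0.303 -0.188	eef: 0.388 0.060 0.451	τ: -5.268 -3.339
step 23	ang: 0.371 0.695	qdot: -0.295 -0.189	eef: 0.386 0.060 0.452	τ: -5.204 -3.313
step 24	ang: 0.368 0.693	qdot: -0.287 -0.189	eef: 0.385 0.060 0.454	τ: -5.147 -3.290
step 25	ang: 0.365 0.691	qdot: -0.279 -0.189	eef: 0.383 0.059 0.456	τ: -5.096 -3.269
step 26	ang: 0.362 0.689	qdot: -0.270 -0.189	eef: 0.382 0.059 0.457	τ: -5.051 -3.251
step 27	ang: 0.360 0.687	qdot: -0.261 -0.188	eef: 0.380 0.059 0.459	τ: -5.010 -3.235
step 28	ang: 0.357 0.685	qdot: -0.252 -0.186	eef: 0.379 0.058 0.460	τ: -4.974 -3.220
step 29	ang: 0.355 0.684	qdot: -0.243 -0.185	eef: 0.378 0.058 0.462	τ: -4.942 -3.207
step 30	ang: 0.352 0.682	qdot: -0.234 -0.183	eef: 0.376 0.058 0.463	τ: -4.914 -3.196
step 31	ang: 0.350 0.680	qdot: -0.225 -0.181	eef: 0.375 0.057 0.464	τ: -4.889 -3.186
step 32	ang: 0.348 0.678	qdot: -0.216 -0.178	eef: 0.374 0.057 0.466	τ: -4.867 -3.178
step 33	ang: 0.346 0.676	qdot: -0.207 -0.176	eef: 0.372 0.057 0.467	τ: -4.847 -3.170
step 34	ang: 0.344 0.675	qdot: -0.199 -0.173	eef: 0.371 0.056 0.468	τ: -4.831 -3.164
step 35	ang: 0.342 0.673	qdot: -0.190 -0.170	eef: 0.370 0.056 0.469	τ: -4.816 -3.158
step 36	ang: 0.340 0.671	qdot: -0.182 -0.167	eef: 0.369 0.056 0.471	τ: -4.803 -3.153
step 37	ang: 0.338 0.670	qdot: -0.174 -0.164	eef: 0.368 0.056 0.472	τ: -4.792 -3.148
step 38	ang: 0.336 0.668	qdot: -0.166 -0.161	eef: 0.367 0.056 0.473	τ: -4.782 -3.145
step 39	ang: 0.335 0.666	qdot: -0.159 -0.158	eef: 0.366 0.055 0.474	τ: -4.774 -3.141
step 40	ang: 0.333 0.665	qdot: -0.152 -0.155	eef: 0.365 0.055 0.475	τ: -4.767 -3.139
step 41	ang: 0.332 0.663	qdot: -0.144 -0.152	eef: 0.364 0.055 0.476	τ: -4.762 -3.136
step 42	ang: 0.330 0.662	qdot: -0.138 -0.149	eef: 0.363 0.055 0.477	τ: -4.757 -3.134
step 43	ang: 0.329 0.660	qdot: -0.131 -0.146	eef: 0.362 0.055 0.477	τ: -4.753 -3.133
step 44	ang: 0.328 0.659	qdot: -0.124 -0.143	eef: 0.361 0.054 0.478	τ: -4.750 -3.131
step 45	ang: 0.326 0.657	qdot: -0.118 -0.140	eef: 0.360 0.054 0.479	τ: -4.748 -3.130
step 46	ang: 0.325 0.656	qdot: -0.112 -0.137	eef: 0.360 0.054 0.480	τ: -4.746 -3.129
step 47	ang: 0.324 0.655	qdot: -0.106 -0.134	eef: 0.359 0.054 0.481	τ: -4.745 -3.129
step 48	ang: 0.323 0.653	qdot: -0.101 -0.131	eef: 0.358 0.054 0.481	τ: -4.745 -3.128
step 49	ang: 0.322 0.652	qdot: -0.096 -0.128	eef: 0.357 0.054 0.482	τ: -4.745 -3.128
step 50	ang: 0.321 0.651	qdot: -0.090 -0.125	eef: 0.357 0.054 0.483	τ: -4.745 -3.127
step 51	ang: 0.320 0.649	qdot: -0.085 -0.123	eef: 0.356 0.053 0.483	τ: -4.745 -3.127
step 52	ang: 0.319 0.648	qdot: -0.081 -0.120	eef: 0.356 0.053 0.484	τ: -4.746 -3.127
step 53	ang: 0.319 0.647	qdot: -0.076 -0.117	eef: 0.355 0.053 0.485	τ: -4.747 -3.127
step 54	ang: 0.318 0.646	qdot: -0.072 -0.115	eef: 0.354 0.053 0.485	τ: -4.749 -3.127
step 55	ang: 0.317 0.645	qdot: -0.068 -0.112	eef: 0.354 0.053 0.486	τ: -4.750 -3.127
step 56	ang: 0.317 0.644	qdot: -0.064 -0.109	eef: 0.353 0.053 0.486	τ: -4.752 -3.127
step 57	ang: 0.316 0.643	qdot: -0.060 -0.107	eef: 0.353 0.053 0.487	τ: -4.753 -3.127
step 58	ang: 0.315 0.642	qdot: -0.056 -0.105	eef: 0.352 0.053 0.487	τ: -4.755 -3.127
step 59	ang: 0.315 0.641	qdot: -0.053 -0.102	eef: 0.352 0.053 0.488	τ: -4.757 -3.128
step 60	ang: 0.314 0.639	qdot: -0.049 -0.100	eef: 0.352 0.053 0.488	τ: -4.759 -3.128
step 61	ang: 0.314 0.639	qdot: -0.046 -0.098	eef: 0.351 0.053 0.488	τ: -4.761 -3.128
step 62	ang: 0.313 0.638	qdot: -0.043 -0.096	eef: 0.351 0.053 0.489	τ: -4.763 -3.128
step 63	ang: 0.313 0.637	qdot: -0.040 -0.093	eef: 0.350 0.053 0.489	τ: -4.766 -3.128
step 64	ang: 0.313 0.636	qdot: -0.038 -0.091	eef: 0.350 0.053 0.490	τ: -4.768 -3.128
step 65	ang: 0.312 0.635	qdot: -0.035 -0.089	eef: 0.350 0.053 0.490	τ: -4.770 -3.128
step 66	ang: 0.312 0.634	qdot: -0.033 -0.087	eef: 0.349 0.052 0.490	τ: -4.772 -3.129
step 67	ang: 0.312 0.633	qdot: -0.030 -0.085	eef: 0.349 0.052 0.491	τ: -4.774 -3.129
step 68	ang: 0.311 0.632	qdot: -0.028 -0.083	eef: 0.349 0.052 0.491	τ: -4.776 -3.129
step 69	ang: 0.311 0.631	qdot: -0.026 -0.081	eef: 0.348 0.052 0.491	τ: -4.778 -3.129
step 70	ang: 0.311 0.631	qdot: -0.024 -0.079	eef: 0.348 0.052 0.492	τ: -4.779 -3.129
step 71	ang: 0.310 0.630	qdot: -0.022 -0.077	eef: 0.348 0.052 0.492	τ: -4.781 -3.129
step 72	ang: 0.310 0.629	qdot: -0.021 -0.075	eef: 0.348 0.052 0.492
max |τ| (N·m): 10.909


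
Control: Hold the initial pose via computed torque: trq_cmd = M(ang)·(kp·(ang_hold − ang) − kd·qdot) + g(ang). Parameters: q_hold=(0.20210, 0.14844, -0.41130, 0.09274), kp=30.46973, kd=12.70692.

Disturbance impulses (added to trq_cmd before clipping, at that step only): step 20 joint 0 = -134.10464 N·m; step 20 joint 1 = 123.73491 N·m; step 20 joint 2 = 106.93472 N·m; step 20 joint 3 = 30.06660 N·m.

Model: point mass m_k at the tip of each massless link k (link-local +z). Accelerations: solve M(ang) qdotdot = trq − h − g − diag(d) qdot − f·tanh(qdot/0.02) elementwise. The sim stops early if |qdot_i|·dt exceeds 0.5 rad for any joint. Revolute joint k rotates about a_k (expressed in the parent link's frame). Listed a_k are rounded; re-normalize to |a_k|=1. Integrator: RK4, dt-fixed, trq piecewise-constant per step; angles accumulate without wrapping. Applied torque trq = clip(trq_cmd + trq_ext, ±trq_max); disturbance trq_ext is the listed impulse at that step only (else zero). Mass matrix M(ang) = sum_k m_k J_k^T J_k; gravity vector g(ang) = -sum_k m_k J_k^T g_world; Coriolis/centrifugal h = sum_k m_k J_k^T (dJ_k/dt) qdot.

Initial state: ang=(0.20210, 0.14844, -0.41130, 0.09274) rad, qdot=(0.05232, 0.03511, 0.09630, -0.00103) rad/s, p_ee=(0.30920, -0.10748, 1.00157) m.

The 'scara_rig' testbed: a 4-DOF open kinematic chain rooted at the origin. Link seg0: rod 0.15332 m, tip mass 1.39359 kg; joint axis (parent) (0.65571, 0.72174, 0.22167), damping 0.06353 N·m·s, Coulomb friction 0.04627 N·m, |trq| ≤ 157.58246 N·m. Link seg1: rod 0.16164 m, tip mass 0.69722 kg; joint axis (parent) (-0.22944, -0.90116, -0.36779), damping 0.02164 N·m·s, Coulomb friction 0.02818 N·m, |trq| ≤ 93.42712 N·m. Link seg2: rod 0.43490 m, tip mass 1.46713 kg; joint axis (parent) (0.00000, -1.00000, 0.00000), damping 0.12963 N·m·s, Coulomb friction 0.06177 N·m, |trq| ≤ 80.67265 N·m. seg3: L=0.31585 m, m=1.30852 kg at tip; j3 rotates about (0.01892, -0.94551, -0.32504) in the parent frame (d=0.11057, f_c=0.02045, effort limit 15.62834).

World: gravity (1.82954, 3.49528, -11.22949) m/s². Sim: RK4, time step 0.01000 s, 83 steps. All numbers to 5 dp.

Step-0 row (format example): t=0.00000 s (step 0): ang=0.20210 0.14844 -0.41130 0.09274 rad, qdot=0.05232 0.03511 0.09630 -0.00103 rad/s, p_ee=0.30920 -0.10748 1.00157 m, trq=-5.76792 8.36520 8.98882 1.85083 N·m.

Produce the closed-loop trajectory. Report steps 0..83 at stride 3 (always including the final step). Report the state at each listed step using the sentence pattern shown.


t=0.03000 s (step 3): ang=0.20347 0.15008 -0.40983 0.09304 rad, qdot=0.03807 0.06197 0.01814 0.01436 rad/s, p_ee=0.30785 -0.10817 1.00205 m, trq=-5.91405 8.62951 9.25786 1.92750 N·m.
t=0.06000 s (step 6): ang=0.20434 0.15155 -0.40943 0.09338 rad, qdot=0.02066 0.03507 0.01124 0.00868 rad/s, p_ee=0.30700 -0.10857 1.00233 m, trq=-6.02246 8.82472 9.44972 1.98459 N·m.
t=0.09000 s (step 9): ang=0.20477 0.15228 -0.40914 0.09359 rad, qdot=0.00914 0.01605 0.00717 0.00566 rad/s, p_ee=0.30650 -0.10877 1.00250 m, trq=-6.10655 8.96885 9.58948 2.02563 N·m.
t=0.12000 s (step 12): ang=0.20494 0.15259 -0.40898 0.09372 rad, qdot=0.00290 0.00720 0.00170 0.00343 rad/s, p_ee=0.30624 -0.10884 1.00259 m, trq=-6.17371 9.07298 9.68947 2.05521 N·m.
t=0.15000 s (step 15): ang=0.20496 0.15264 -0.40890 0.09376 rad, qdot=0.00013 0.00534 -0.00498 0.00240 rad/s, p_ee=0.30614 -0.10885 1.00263 m, trq=-6.22684 9.14745 9.76034 2.07627 N·m.
t=0.18000 s (step 18): ang=0.20490 0.15256 -0.40888 0.09375 rad, qdot=-0.00163 0.00216 -0.00687 0.00109 rad/s, p_ee=0.30616 -0.10882 1.00263 m, trq=-6.26794 9.20165 9.81067 2.09134 N·m.
t=0.21000 s (step 21): ang=0.19740 0.12946 -0.38406 0.08005 rad, qdot=-1.51311 -4.67434 5.02877 -2.72915 rad/s, p_ee=0.30496 -0.10677 1.00428 m, trq=11.04156 -1.61303 0.75799 0.38008 N·m.
t=0.24000 s (step 24): ang=0.16200 0.03113 -0.27927 0.02145 rad, qdot=-0.85085 -2.01631 2.13807 -1.28683 rad/s, p_ee=0.29793 -0.09675 1.01090 m, trq=6.53964 1.37203 3.39339 0.98221 N·m.
t=0.27000 s (step 27): ang=0.14410 -0.00408 -0.24170 -0.00396 rad, qdot=-0.38249 -0.51168 0.55906 -0.49536 rad/s, p_ee=0.29271 -0.09024 1.01380 m, trq=3.25266 3.53901 5.10647 1.36948 N·m.
t=0.30000 s (step 30): ang=0.13677 -0.00855 -0.23637 -0.01248 rad, qdot=-0.14778 0.04867 -0.03587 -0.13767 rad/s, p_ee=0.28932 -0.08628 1.01510 m, trq=0.85838 5.10183 6.29974 1.63283 N·m.
t=0.33000 s (step 33): ang=0.13344 -0.00788 -0.23704 -0.01494 rad, qdot=-0.07478 0.01181 -0.02253 -0.03100 rad/s, p_ee=0.28746 -0.08412 1.01573 m, trq=-0.91504 6.26726 7.14860 1.82241 N·m.
t=0.36000 s (step 36): ang=0.13205 -0.00771 -0.23769 -0.01495 rad, qdot=-0.02007 0.00287 -0.02101 0.02051 rad/s, p_ee=0.28674 -0.08324 1.01597 m, trq=-2.23607 7.13074 7.78013 1.96795 N·m.
t=0.39000 s (step 39): ang=0.13202 -0.00776 -0.23820 -0.01403 rad, qdot=0.01784 0.00558 -0.02551 0.04320 rad/s, p_ee=0.28686 -0.08323 1.01593 m, trq=-3.20646 7.77017 8.25198 2.08011 N·m.
t=0.42000 s (step 42): ang=0.13286 -0.00791 -0.23870 -0.01259 rad, qdot=0.04161 0.00835 -0.03114 0.05881 rad/s, p_ee=0.28756 -0.08376 1.01569 m, trq=-3.91762 8.24664 8.60625 2.16211 N·m.
t=0.45000 s (step 45): ang=0.13425 -0.00809 -0.23922 -0.01083 rad, qdot=0.05565 0.00647 -0.03056 0.06601 rad/s, p_ee=0.28862 -0.08463 1.01533 m, trq=-4.44878 8.60187 8.86945 2.22134 N·m.
t=0.48000 s (step 48): ang=0.13597 -0.00831 -0.23974 -0.00892 rad, qdot=0.06391 0.00601 -0.03023 0.06907 rad/s, p_ee=0.28991 -0.08571 1.01488 m, trq=-4.84792 8.86727 9.06540 2.26373 N·m.
t=0.51000 s (step 51): ang=0.13787 -0.00852 -0.24024 -0.00696 rad, qdot=0.06806 0.00632 -0.03004 0.06964 rad/s, p_ee=0.29132 -0.08690 1.01439 m, trq=-5.14910 9.06628 9.21174 2.29373 N·m.
t=0.54000 s (step 54): ang=0.13985 -0.00872 -0.24074 -0.00500 rad, qdot=0.06930 0.00702 -0.02992 0.06873 rad/s, p_ee=0.29277 -0.08813 1.01388 m, trq=-5.37740 9.21614 9.32145 2.31464 N·m.
t=0.57000 s (step 57): ang=0.14184 -0.00890 -0.24124 -0.00309 rad, qdot=0.06855 0.00790 -0.02984 0.06697 rad/s, p_ee=0.29421 -0.08936 1.01336 m, trq=-5.55135 9.32954 9.40406 2.32889 N·m.
t=0.60000 s (step 60): ang=0.14378 -0.00907 -0.24172 -0.00124 rad, qdot=0.06648 0.00887 -0.02981 0.06473 rad/s, p_ee=0.29562 -0.09056 1.01286 m, trq=-5.68469 9.41581 9.46660 2.33828 N·m.
t=0.63000 s (step 63): ang=0.14564 -0.00920 -0.24220 0.00054 rad, qdot=0.06357 0.00987 -0.02980 0.06224 rad/s, p_ee=0.29697 -0.09171 1.01237 m, trq=-5.78761 9.48184 9.51421 2.34414 N·m.
t=0.66000 s (step 66): ang=0.14741 -0.00931 -0.24268 0.00224 rad, qdot=0.06018 0.01089 -0.02982 0.05966 rad/s, p_ee=0.29824 -0.09280 1.01190 m, trq=-5.86769 9.53272 9.55071 2.34745 N·m.
t=0.69000 s (step 69): ang=0.14907 -0.00940 -0.24315 0.00386 rad, qdot=0.05656 0.01189 -0.02986 0.05707 rad/s, p_ee=0.29943 -0.09381 1.01147 m, trq=-5.93053 9.57223 9.57891 2.34890 N·m.
t=0.72000 s (step 72): ang=0.15062 -0.00945 -0.24362 0.00541 rad, qdot=0.05287 0.01287 -0.02992 0.05453 rad/s, p_ee=0.30054 -0.09476 1.01105 m, trq=-5.98035 9.60316 9.60089 2.34904 N·m.
t=0.75000 s (step 75): ang=0.15206 -0.00949 -0.24409 0.00687 rad, qdot=0.04923 0.01383 -0.02998 0.05209 rad/s, p_ee=0.30156 -0.09563 1.01067 m, trq=-6.02028 9.62759 9.61819 2.34825 N·m.
t=0.78000 s (step 78): ang=0.15339 -0.00949 -0.24456 0.00827 rad, qdot=0.04573 0.01476 -0.03005 0.04977 rad/s, p_ee=0.30250 -0.09644 1.01032 m, trq=-6.05267 9.64707 9.63195 2.34680 N·m.
t=0.81000 s (step 81): ang=0.15461 -0.00948 -0.24502 0.00960 rad, qdot=0.04242 0.01567 -0.03013 0.04757 rad/s, p_ee=0.30337 -0.09718 1.00999 m, trq=-6.07929 9.66275 9.64302 2.34490 N·m.
t=0.83000 s (step 83): ang=0.15538 -0.00945 -0.24533 0.01045 rad, qdot=0.04032 0.01626 -0.03018 0.04618 rad/s, p_ee=0.30390 -0.09763 1.00978 m.


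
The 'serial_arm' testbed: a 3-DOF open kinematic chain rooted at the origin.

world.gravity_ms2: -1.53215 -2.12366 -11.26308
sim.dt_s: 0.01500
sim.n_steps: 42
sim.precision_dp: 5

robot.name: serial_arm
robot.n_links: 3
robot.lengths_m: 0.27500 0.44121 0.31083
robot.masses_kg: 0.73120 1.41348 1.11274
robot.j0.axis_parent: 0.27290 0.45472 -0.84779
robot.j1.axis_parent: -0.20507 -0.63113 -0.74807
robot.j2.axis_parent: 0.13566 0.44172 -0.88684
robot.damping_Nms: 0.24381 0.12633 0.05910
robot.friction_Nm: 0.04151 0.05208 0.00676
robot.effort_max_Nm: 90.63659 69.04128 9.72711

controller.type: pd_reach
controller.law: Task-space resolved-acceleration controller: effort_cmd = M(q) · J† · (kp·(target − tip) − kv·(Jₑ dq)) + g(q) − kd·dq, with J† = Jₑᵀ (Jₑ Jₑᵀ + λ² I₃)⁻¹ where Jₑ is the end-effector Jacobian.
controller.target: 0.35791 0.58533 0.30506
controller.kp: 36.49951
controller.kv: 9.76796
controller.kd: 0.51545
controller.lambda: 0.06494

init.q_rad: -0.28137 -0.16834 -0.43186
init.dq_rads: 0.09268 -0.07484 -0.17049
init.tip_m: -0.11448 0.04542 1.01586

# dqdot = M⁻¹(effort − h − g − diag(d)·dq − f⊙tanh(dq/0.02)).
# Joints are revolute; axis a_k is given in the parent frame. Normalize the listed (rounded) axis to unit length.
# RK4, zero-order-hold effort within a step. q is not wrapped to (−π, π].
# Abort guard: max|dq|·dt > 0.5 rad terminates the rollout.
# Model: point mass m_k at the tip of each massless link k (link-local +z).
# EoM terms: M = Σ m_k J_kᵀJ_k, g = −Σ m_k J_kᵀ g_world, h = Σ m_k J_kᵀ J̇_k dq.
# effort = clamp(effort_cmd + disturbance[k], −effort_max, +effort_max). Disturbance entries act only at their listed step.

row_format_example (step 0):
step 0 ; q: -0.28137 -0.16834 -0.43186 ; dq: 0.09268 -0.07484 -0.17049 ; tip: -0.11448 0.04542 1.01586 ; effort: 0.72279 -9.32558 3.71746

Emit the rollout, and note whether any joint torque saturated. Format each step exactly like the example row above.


step 1 ; q: -0.29015 -0.18165 -0.43128 ; dq: -1.20409 -1.62999 0.28826 ; tip: -0.11208 0.04687 1.01600 ; effort: 1.56302 -8.18076 3.14538
step 2 ; q: -0.31325 -0.21231 -0.42244 ; dq: -1.82098 -2.39578 0.92102 ; tip: -0.10712 0.05178 1.01621 ; effort: 2.47263 -8.27816 2.61335
step 3 ; q: -0.34340 -0.25305 -0.40879 ; dq: -2.15203 -2.98073 0.94325 ; tip: -0.10023 0.05958 1.01623 ; effort: 3.38079 -8.68453 2.45257
step 4 ; q: -0.37663 -0.30088 -0.39533 ; dq: -2.24904 -3.35921 0.89429 ; tip: -0.09176 0.06991 1.01581 ; effort: 4.03992 -8.96573 2.31164
step 5 ; q: -0.41021 -0.35347 -0.38301 ; dq: -2.21013 -3.62963 0.78461 ; tip: -0.08182 0.08254 1.01480 ; effort: 4.42096 -8.94621 2.17326
step 6 ; q: -0.44250 -0.40946 -0.37223 ; dq: -2.08595 -3.82336 0.68307 ; tip: -0.07049 0.09728 1.01304 ; effort: 4.55357 -8.60234 2.00137
step 7 ; q: -0.47252 -0.46793 -0.36279 ; dq: -1.91290 -3.96640 0.59820 ; tip: -0.05787 0.11394 1.01041 ; effort: 4.50120 -7.97402 1.79895
step 8 ; q: -0.49973 -0.52822 -0.35441 ; dq: -1.71389 -4.07280 0.53453 ; tip: -0.04408 0.13231 1.00677 ; effort: 4.32454 -7.11912 1.57171
step 9 ; q: -0.52385 -0.58989 -0.34681 ; dq: -1.50389 -4.15158 0.48991 ; tip: -0.02925 0.15215 1.00201 ; effort: 4.07389 -6.09572 1.32824
step 10 ; q: -0.54480 -0.65255 -0.33973 ; dq: -1.29250 -4.20838 0.46120 ; tip: -0.01356 0.17323 0.99603 ; effort: 3.78734 -4.95546 1.07636
step 11 ; q: -0.56261 -0.71592 -0.33296 ; dq: -1.08578 -4.24687 0.44497 ; tip: 0.00282 0.19532 0.98875 ; effort: 3.49236 -3.74198 0.82273
step 12 ; q: -0.57738 -0.77974 -0.32633 ; dq: -0.88742 -4.26958 0.43816 ; tip: 0.01973 0.21816 0.98012 ; effort: 3.20774 -2.49132 0.57268
step 13 ; q: -0.58925 -0.84380 -0.31974 ; dq: -0.69950 -4.27835 0.43809 ; tip: 0.03697 0.24150 0.97011 ; effort: 2.94556 -1.23291 0.33036
step 14 ; q: -0.59840 -0.90789 -0.31311 ; dq: -0.52306 -4.27455 0.44257 ; tip: 0.05439 0.26511 0.95873 ; effort: 2.71279 0.00941 0.09891
step 15 ; q: -0.60499 -0.97184 -0.30637 ; dq: -0.35847 -4.25934 0.44980 ; tip: 0.07183 0.28877 0.94601 ; effort: 2.51258 1.21638 -0.11933
step 16 ; q: -0.60920 -1.03548 -0.29951 ; dq: -0.20566 -4.23370 0.45834 ; tip: 0.08915 0.31226 0.93202 ; effort: 2.34531 2.37255 -0.32270
step 17 ; q: -0.61120 -1.09867 -0.29251 ; dq: -0.06429 -4.19851 0.46708 ; tip: 0.10621 0.33540 0.91683 ; effort: 2.20943 3.46568 -0.51005
step 18 ; q: -0.61117 -1.16127 -0.28540 ; dq: 0.06539 -4.15531 0.47206 ; tip: 0.12290 0.35801 0.90056 ; effort: 2.10846 4.48569 -0.67909
step 19 ; q: -0.60929 -1.22317 -0.27822 ; dq: 0.18434 -4.10392 0.47702 ; tip: 0.13911 0.37994 0.88333 ; effort: 2.03771 5.42648 -0.83197
step 20 ; q: -0.60569 -1.28424 -0.27096 ; dq: 0.29370 -4.04479 0.48256 ; tip: 0.15476 0.40108 0.86526 ; effort: 1.98734 6.28324 -0.96900
step 21 ; q: -0.60052 -1.34438 -0.26363 ; dq: 0.39386 -3.97915 0.48576 ; tip: 0.16978 0.42132 0.84652 ; effort: 1.95310 7.05213 -1.08879
step 22 ; q: -0.59391 -1.40349 -0.25628 ; dq: 0.48533 -3.90761 0.48693 ; tip: 0.18412 0.44057 0.82723 ; effort: 1.93141 7.73162 -1.19198
step 23 ; q: -0.58600 -1.46149 -0.24892 ; dq: 0.56852 -3.83085 0.48601 ; tip: 0.19775 0.45879 0.80757 ; effort: 1.91892 8.32155 -1.27907
step 24 ; q: -0.57690 -1.51831 -0.24160 ; dq: 0.64384 -3.74948 0.48307 ; tip: 0.21064 0.47592 0.78767 ; effort: 1.91272 8.82312 -1.35079
step 25 ; q: -0.56673 -1.57389 -0.23434 ; dq: 0.71166 -3.66407 0.47824 ; tip: 0.22278 0.49196 0.76768 ; effort: 1.91036 9.23866 -1.40793
step 26 ; q: -0.55559 -1.62816 -0.22717 ; dq: 0.77228 -3.57517 0.47171 ; tip: 0.23417 0.50690 0.74773 ; effort: 1.90986 9.57150 -1.45143
step 27 ; q: -0.54359 -1.68108 -0.22011 ; dq: 0.82602 -3.48328 0.46367 ; tip: 0.24482 0.52074 0.72795 ; effort: 1.90966 9.82581 -1.48225
step 28 ; q: -0.53084 -1.73261 -0.21319 ; dq: 0.87314 -3.38886 0.45434 ; tip: 0.25473 0.53352 0.70845 ; effort: 1.90860 10.00642 -1.50144
step 29 ; q: -0.51743 -1.78270 -0.20642 ; dq: 0.91388 -3.29233 0.44394 ; tip: 0.26394 0.54527 0.68935 ; effort: 1.90586 10.11867 -1.51006
step 30 ; q: -0.50346 -1.83135 -0.19982 ; dq: 0.94849 -3.19407 0.43267 ; tip: 0.27246 0.55602 0.67072 ; effort: 1.90092 10.16825 -1.50917
step 31 ; q: -0.48901 -1.87851 -0.19339 ; dq: 0.97717 -3.09444 0.42073 ; tip: 0.28034 0.56582 0.65265 ; effort: 1.89347 10.16109 -1.49986
step 32 ; q: -0.47417 -1.92417 -0.18716 ; dq: 1.00017 -2.99375 0.40831 ; tip: 0.28759 0.57472 0.63520 ; effort: 1.88338 10.10322 -1.48316
step 33 ; q: -0.45903 -1.96832 -0.18111 ; dq: 1.01769 -2.89229 0.39556 ; tip: 0.29427 0.58279 0.61843 ; effort: 1.87063 10.00066 -1.46009
step 34 ; q: -0.44366 -2.01094 -0.17526 ; dq: 1.02997 -2.79032 0.38263 ; tip: 0.30040 0.59007 0.60238 ; effort: 1.85533 9.85930 -1.43163
step 35 ; q: -0.42815 -2.05204 -0.16961 ; dq: 1.03724 -2.68807 0.36964 ; tip: 0.30603 0.59662 0.58708 ; effort: 1.83759 9.68486 -1.39869
step 36 ; q: -0.41256 -2.09161 -0.16416 ; dq: 1.03975 -2.58579 0.35670 ; tip: 0.31118 0.60249 0.57255 ; effort: 1.81759 9.48279 -1.36212
step 37 ; q: -0.39697 -2.12964 -0.15891 ; dq: 1.03775 -2.48368 0.34390 ; tip: 0.31591 0.60773 0.55880 ; effort: 1.79549 9.25822 -1.32273
step 38 ; q: -0.38144 -2.16615 -0.15384 ; dq: 1.03154 -2.38197 0.33129 ; tip: 0.32023 0.61241 0.54583 ; effort: 1.77146 9.01593 -1.28122
step 39 ; q: -0.36603 -2.20114 -0.14897 ; dq: 1.02139 -2.28086 0.31894 ; tip: 0.32420 0.61657 0.53365 ; effort: 1.74563 8.76030 -1.23826
step 40 ; q: -0.35080 -2.23463 -0.14428 ; dq: 1.00763 -2.18059 0.30689 ; tip: 0.32783 0.62024 0.52224 ; effort: 1.71814 8.49535 -1.19442
step 41 ; q: -0.33580 -2.26662 -0.13978 ; dq: 0.99059 -2.08138 0.29517 ; tip: 0.33117 0.62349 0.51158 ; effort: 1.68908 8.22466 -1.15022
step 42 ; q: -0.32108 -2.29713 -0.13544 ; dq: 0.97060 -1.98349 0.28380 ; tip: 0.33424 0.62634 0.50165
any joint saturated: no


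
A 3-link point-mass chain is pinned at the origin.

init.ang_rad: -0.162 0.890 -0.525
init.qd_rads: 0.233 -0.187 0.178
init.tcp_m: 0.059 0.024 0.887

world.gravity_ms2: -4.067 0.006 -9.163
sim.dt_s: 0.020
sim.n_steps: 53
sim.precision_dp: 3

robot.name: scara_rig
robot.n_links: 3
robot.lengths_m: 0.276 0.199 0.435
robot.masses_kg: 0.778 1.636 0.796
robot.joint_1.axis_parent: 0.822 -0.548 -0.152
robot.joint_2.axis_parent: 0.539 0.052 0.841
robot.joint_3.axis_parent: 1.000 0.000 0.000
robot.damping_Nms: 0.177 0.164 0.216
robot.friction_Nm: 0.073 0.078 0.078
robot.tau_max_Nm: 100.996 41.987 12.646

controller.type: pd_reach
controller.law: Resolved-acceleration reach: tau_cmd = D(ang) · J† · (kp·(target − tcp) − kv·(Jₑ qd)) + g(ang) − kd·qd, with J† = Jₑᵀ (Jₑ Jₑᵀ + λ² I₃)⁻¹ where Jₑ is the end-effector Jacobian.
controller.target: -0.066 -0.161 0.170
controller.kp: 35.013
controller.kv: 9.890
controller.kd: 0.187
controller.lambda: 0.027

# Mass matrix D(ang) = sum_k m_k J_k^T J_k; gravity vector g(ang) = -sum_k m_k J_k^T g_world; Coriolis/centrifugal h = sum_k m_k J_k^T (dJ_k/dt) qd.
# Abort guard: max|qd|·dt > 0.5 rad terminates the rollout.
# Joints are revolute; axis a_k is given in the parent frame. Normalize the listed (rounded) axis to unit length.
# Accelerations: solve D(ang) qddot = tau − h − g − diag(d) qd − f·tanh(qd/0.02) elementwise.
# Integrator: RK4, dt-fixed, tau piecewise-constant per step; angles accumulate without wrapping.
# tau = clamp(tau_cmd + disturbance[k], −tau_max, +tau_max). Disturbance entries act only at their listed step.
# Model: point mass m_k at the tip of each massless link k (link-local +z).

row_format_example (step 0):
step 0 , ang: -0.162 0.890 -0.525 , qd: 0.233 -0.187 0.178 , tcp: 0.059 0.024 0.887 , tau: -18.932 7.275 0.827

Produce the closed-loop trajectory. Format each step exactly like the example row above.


step 1 , ang: -0.168 0.949 -0.564 , qd: -0.785 5.727 -3.869 , tcp: 0.057 0.020 0.884 , tau: -18.257 4.967 1.479
step 2 , ang: -0.190 1.088 -0.658 , qd: -1.428 7.933 -5.423 , tcp: 0.055 0.014 0.875 , tau: -17.663 3.397 1.353
step 3 , ang: -0.223 1.253 -0.773 , qd: -1.895 8.487 -6.040 , tcp: 0.055 0.007 0.861 , tau: -14.702 2.177 1.049
step 4 , ang: -0.265 1.420 -0.896 , qd: -2.226 8.261 -6.249 , tcp: 0.056 0.001 0.844 , tau: -10.211 1.179 0.757
step 5 , ang: -0.311 1.579 -1.020 , qd: -2.430 7.672 -6.225 , tcp: 0.060 -0.005 0.823 , tau: -5.530 0.360 0.544
step 6 , ang: -0.360 1.725 -1.143 , qd: -2.522 6.959 -6.052 , tcp: 0.064 -0.010 0.799 , tau: -1.463 -0.300 0.433
step 7 , ang: -0.411 1.857 -1.261 , qd: -2.522 6.250 -5.786 , tcp: 0.069 -0.014 0.773 , tau: 1.724 -0.823 0.422
step 8 , ang: -0.461 1.975 -1.374 , qd: -2.453 5.609 -5.473 , tcp: 0.074 -0.016 0.746 , tau: 4.063 -1.229 0.498
step 9 , ang: -0.508 2.081 -1.479 , qd: -2.334 5.056 -5.141 , tcp: 0.079 -0.018 0.719 , tau: 5.701 -1.539 0.638
step 10 , ang: -0.553 2.177 -1.579 , qd: -2.181 4.591 -4.811 , tcp: 0.082 -0.019 0.691 , tau: 6.800 -1.772 0.822
step 11 , ang: -0.595 2.265 -1.672 , qd: -2.006 4.204 -4.495 , tcp: 0.085 -0.020 0.664 , tau: 7.504 -1.946 1.031
step 12 , ang: -0.634 2.346 -1.758 , qd: -1.818 3.884 -4.196 , tcp: 0.086 -0.021 0.637 , tau: 7.925 -2.072 1.248
step 13 , ang: -0.668 2.421 -1.839 , qd: -1.624 3.618 -3.917 , tcp: 0.087 -0.023 0.611 , tau: 8.149 -2.161 1.463
step 14 , ang: -0.698 2.491 -1.915 , qd: -1.428 3.396 -3.657 , tcp: 0.086 -0.025 0.586 , tau: 8.238 -2.219 1.667
step 15 , ang: -0.725 2.557 -1.986 , qd: -1.234 3.208 -3.414 , tcp: 0.085 -0.027 0.562 , tau: 8.234 -2.253 1.853
step 16 , ang: -0.748 2.619 -2.052 , qd: -1.044 3.046 -3.185 , tcp: 0.082 -0.029 0.540 , tau: 8.170 -2.265 2.018
step 17 , ang: -0.767 2.679 -2.113 , qd: -0.861 2.904 -2.970 , tcp: 0.079 -0.032 0.518 , tau: 8.067 -2.260 2.159
step 18 , ang: -0.782 2.735 -2.170 , qd: -0.686 2.775 -2.766 , tcp: 0.075 -0.034 0.498 , tau: 7.939 -2.239 2.275
step 19 , ang: -0.794 2.790 -2.224 , qd: -0.520 2.656 -2.572 , tcp: 0.071 -0.037 0.479 , tau: 7.796 -2.205 2.367
step 20 , ang: -0.803 2.842 -2.273 , qd: -0.363 2.543 -2.387 , tcp: 0.067 -0.040 0.461 , tau: 7.644 -2.158 2.435
step 21 , ang: -0.809 2.891 -2.319 , qd: -0.218 2.433 -2.211 , tcp: 0.062 -0.044 0.444 , tau: 7.485 -2.102 2.481
step 22 , ang: -0.812 2.939 -2.362 , qd: -0.083 2.324 -2.042 , tcp: 0.057 -0.047 0.429 , tau: 7.322 -2.037 2.507
step 23 , ang: -0.812 2.984 -2.401 , qd: 0.040 2.215 -1.881 , tcp: 0.052 -0.050 0.414 , tau: 7.163 -1.965 2.515
step 24 , ang: -0.811 3.028 -2.437 , qd: 0.147 2.102 -1.729 , tcp: 0.046 -0.053 0.401 , tau: 7.021 -1.888 2.508
step 25 , ang: -0.807 3.069 -2.470 , qd: 0.245 1.991 -1.584 , tcp: 0.041 -0.056 0.389 , tau: 6.871 -1.808 2.488
step 26 , ang: -0.801 3.107 -2.501 , qd: 0.334 1.880 -1.447 , tcp: 0.036 -0.059 0.377 , tau: 6.711 -1.728 2.457
step 27 , ang: -0.793 3.144 -2.528 , qd: 0.415 1.772 -1.319 , tcp: 0.031 -0.062 0.367 , tau: 6.543 -1.647 2.417
step 28 , ang: -0.784 3.178 -2.553 , qd: 0.487 1.667 -1.199 , tcp: 0.026 -0.066 0.357 , tau: 6.367 -1.569 2.370
step 29 , ang: -0.774 3.211 -2.576 , qd: 0.552 1.565 -1.088 , tcp: 0.021 -0.069 0.349 , tau: 6.183 -1.493 2.318
step 30 , ang: -0.762 3.241 -2.597 , qd: 0.609 1.469 -0.985 , tcp: 0.017 -0.072 0.341 , tau: 5.992 -1.421 2.262
step 31 , ang: -0.750 3.269 -2.616 , qd: 0.659 1.377 -0.890 , tcp: 0.012 -0.075 0.333 , tau: 5.795 -1.353 2.203
step 32 , ang: -0.736 3.296 -2.633 , qd: 0.703 1.291 -0.803 , tcp: 0.008 -0.078 0.326 , tau: 5.592 -1.289 2.142
step 33 , ang: -0.722 3.321 -2.648 , qd: 0.740 1.211 -0.724 , tcp: 0.004 -0.082 0.320 , tau: 5.386 -1.230 2.081
step 34 , ang: -0.706 3.345 -2.662 , qd: 0.771 1.136 -0.651 , tcp: -0.000 -0.085 0.314 , tau: 5.177 -1.174 2.020
step 35 , ang: -0.691 3.367 -2.674 , qd: 0.796 1.067 -0.585 , tcp: -0.004 -0.089 0.308 , tau: 4.966 -1.123 1.959
step 36 , ang: -0.675 3.388 -2.685 , qd: 0.816 1.002 -0.525 , tcp: -0.008 -0.092 0.303 , tau: 4.754 -1.075 1.899
step 37 , ang: -0.658 3.407 -2.695 , qd: 0.830 0.942 -0.471 , tcp: -0.011 -0.096 0.298 , tau: 4.543 -1.031 1.840
step 38 , ang: -0.641 3.425 -2.704 , qd: 0.840 0.886 -0.423 , tcp: -0.014 -0.099 0.293 , tau: 4.334 -0.989 1.783
step 39 , ang: -0.625 3.443 -2.712 , qd: 0.845 0.834 -0.379 , tcp: -0.018 -0.103 0.288 , tau: 4.126 -0.951 1.729
step 40 , ang: -0.608 3.459 -2.720 , qd: 0.846 0.785 -0.340 , tcp: -0.021 -0.106 0.284 , tau: 3.923 -0.915 1.676
step 41 , ang: -0.591 3.474 -2.726 , qd: 0.843 0.740 -0.304 , tcp: -0.023 -0.110 0.279 , tau: 3.723 -0.881 1.626
step 42 , ang: -0.574 3.488 -2.732 , qd: 0.837 0.697 -0.273 , tcp: -0.026 -0.113 0.275 , tau: 3.529 -0.849 1.579
step 43 , ang: -0.557 3.502 -2.737 , qd: 0.827 0.658 -0.244 , tcp: -0.029 -0.117 0.271 , tau: 3.340 -0.819 1.534
step 44 , ang: -0.541 3.515 -2.742 , qd: 0.814 0.620 -0.219 , tcp: -0.031 -0.120 0.267 , tau: 3.157 -0.790 1.491
step 45 , ang: -0.525 3.527 -2.746 , qd: 0.799 0.585 -0.197 , tcp: -0.033 -0.123 0.263 , tau: 2.981 -0.763 1.452
step 46 , ang: -0.509 3.538 -2.750 , qd: 0.781 0.552 -0.177 , tcp: -0.036 -0.126 0.260 , tau: 2.812 -0.738 1.415
step 47 , ang: -0.494 3.549 -2.753 , qd: 0.762 0.522 -0.160 , tcp: -0.038 -0.129 0.256 , tau: 2.650 -0.713 1.380
step 48 , ang: -0.479 3.559 -2.756 , qd: 0.740 0.493 -0.145 , tcp: -0.040 -0.132 0.253 , tau: 2.497 -0.690 1.347
step 49 , ang: -0.464 3.569 -2.759 , qd: 0.717 0.466 -0.131 , tcp: -0.041 -0.135 0.250 , tau: 2.351 -0.668 1.317
step 50 , ang: -0.450 3.578 -2.761 , qd: 0.693 0.441 -0.119 , tcp: -0.043 -0.138 0.246 , tau: 2.213 -0.647 1.289
step 51 , ang: -0.436 3.587 -2.764 , qd: 0.668 0.417 -0.109 , tcp: -0.045 -0.140 0.243 , tau: 2.083 -0.627 1.263
step 52 , ang: -0.423 3.595 -2.766 , qd: 0.643 0.395 -0.100 , tcp: -0.046 -0.142 0.240 , tau: 1.961 -0.608 1.239
step 53 , ang: -0.411 3.602 -2.768 , qd: 0.616 0.374 -0.092 , tcp: -0.048 -0.145 0.237


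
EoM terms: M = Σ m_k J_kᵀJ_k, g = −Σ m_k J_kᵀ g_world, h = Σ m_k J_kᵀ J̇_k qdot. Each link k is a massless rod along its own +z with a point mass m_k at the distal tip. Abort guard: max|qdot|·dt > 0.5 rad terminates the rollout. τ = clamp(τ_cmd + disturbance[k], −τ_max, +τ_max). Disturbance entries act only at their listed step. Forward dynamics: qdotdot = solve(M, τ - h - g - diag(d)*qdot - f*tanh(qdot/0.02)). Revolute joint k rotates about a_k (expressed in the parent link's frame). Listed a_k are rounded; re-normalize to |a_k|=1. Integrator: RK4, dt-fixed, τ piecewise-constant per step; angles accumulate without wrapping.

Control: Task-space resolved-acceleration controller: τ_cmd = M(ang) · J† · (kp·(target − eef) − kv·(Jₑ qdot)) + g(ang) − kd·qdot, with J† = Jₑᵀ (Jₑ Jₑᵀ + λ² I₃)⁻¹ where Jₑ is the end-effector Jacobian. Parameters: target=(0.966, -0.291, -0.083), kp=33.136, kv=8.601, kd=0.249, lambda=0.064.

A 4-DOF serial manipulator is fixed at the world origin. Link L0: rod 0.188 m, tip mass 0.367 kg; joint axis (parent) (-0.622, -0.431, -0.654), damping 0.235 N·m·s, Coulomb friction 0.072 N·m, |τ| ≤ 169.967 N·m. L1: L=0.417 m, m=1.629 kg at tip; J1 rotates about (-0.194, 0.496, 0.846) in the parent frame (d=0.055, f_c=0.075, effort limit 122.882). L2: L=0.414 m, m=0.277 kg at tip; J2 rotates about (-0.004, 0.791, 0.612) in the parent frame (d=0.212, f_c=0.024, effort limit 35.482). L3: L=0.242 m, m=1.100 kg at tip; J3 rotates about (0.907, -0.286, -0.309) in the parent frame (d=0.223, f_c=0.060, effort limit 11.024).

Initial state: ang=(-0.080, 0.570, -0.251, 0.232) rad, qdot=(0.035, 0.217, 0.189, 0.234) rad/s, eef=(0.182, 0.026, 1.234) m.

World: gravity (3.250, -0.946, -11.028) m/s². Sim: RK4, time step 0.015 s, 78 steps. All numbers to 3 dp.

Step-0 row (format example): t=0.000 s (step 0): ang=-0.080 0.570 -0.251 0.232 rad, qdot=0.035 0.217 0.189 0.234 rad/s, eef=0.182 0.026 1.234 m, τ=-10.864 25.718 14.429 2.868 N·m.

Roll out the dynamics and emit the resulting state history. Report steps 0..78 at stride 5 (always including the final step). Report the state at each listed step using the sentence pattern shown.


t=0.075 s (step 5): ang=-0.136 0.996 -0.507 0.536 rad, qdot=-2.043 9.714 -6.316 4.213 rad/s, eef=0.260 0.021 1.175 m, τ=0.640 4.511 2.683 2.408 N·m.
t=0.150 s (step 10): ang=-0.354 1.741 -0.943 0.891 rad, qdot=-3.473 8.682 -4.382 6.097 rad/s, eef=0.410 0.016 1.004 m, τ=-3.271 -8.155 -4.868 -0.414 N·m.
t=0.225 s (step 15): ang=-0.682 2.277 -1.222 1.316 rad, qdot=-5.165 5.806 -3.591 4.438 rad/s, eef=0.505 0.021 0.786 m, τ=-6.736 -7.907 -3.118 -2.474 N·m.
t=0.300 s (step 20): ang=-1.080 2.647 -1.544 1.479 rad, qdot=-5.129 4.109 -5.007 -0.008 rad/s, eef=0.555 -0.011 0.604 m, τ=1.209 -1.977 2.638 -2.024 N·m.
t=0.375 s (step 25): ang=-1.425 2.874 -1.921 1.386 rad, qdot=-4.036 1.845 -4.703 -2.092 rad/s, eef=0.621 -0.057 0.427 m, τ=13.875 0.654 7.151 -1.493 N·m.
t=0.450 s (step 30): ang=-1.687 2.925 -2.218 1.202 rad, qdot=-2.991 -0.329 -3.176 -2.716 rad/s, eef=0.685 -0.090 0.258 m, τ=19.072 1.636 8.278 -1.110 N·m.
t=0.525 s (step 35): ang=-1.879 2.851 -2.401 0.995 rad, qdot=-2.176 -1.505 -1.736 -2.701 rad/s, eef=0.732 -0.117 0.124 m, τ=19.034 1.954 7.447 -0.982 N·m.
t=0.600 s (step 40): ang=-2.018 2.718 -2.489 0.806 rad, qdot=-1.545 -1.980 -0.678 -2.277 rad/s, eef=0.763 -0.142 0.031 m, τ=17.218 1.895 6.039 -1.023 N·m.
t=0.675 s (step 45): ang=-2.115 2.563 -2.511 0.654 rad, qdot=-1.075 -2.127 0.039 -1.771 rad/s, eef=0.785 -0.166 -0.026 m, τ=15.236 1.762 4.688 -1.070 N·m.
t=0.750 s (step 50): ang=-2.183 2.403 -2.491 0.537 rad, qdot=-0.753 -2.136 0.488 -1.363 rad/s, eef=0.804 -0.187 -0.058 m, τ=13.661 1.733 3.600 -1.084 N·m.
t=0.825 s (step 55): ang=-2.231 2.244 -2.443 0.447 rad, qdot=-0.549 -2.105 0.770 -1.050 rad/s, eef=0.821 -0.206 -0.075 m, τ=12.596 1.837 2.731 -1.098 N·m.
t=0.900 s (step 60): ang=-2.267 2.088 -2.379 0.376 rad, qdot=-0.429 -2.035 0.912 -0.829 rad/s, eef=0.839 -0.222 -0.082 m, τ=11.979 2.063 2.041 -1.134 N·m.
t=0.975 s (step 65): ang=-2.297 1.940 -2.309 0.320 rad, qdot=-0.362 -1.915 0.942 -0.679 rad/s, eef=0.856 -0.236 -0.086 m, τ=11.692 2.355 1.484 -1.200 N·m.
t=1.050 s (step 70): ang=-2.322 1.803 -2.241 0.272 rad, qdot=-0.318 -1.746 0.894 -0.571 rad/s, eef=0.873 -0.247 -0.088 m, τ=11.603 2.643 1.027 -1.293 N·m.
t=1.125 s (step 75): ang=-2.345 1.680 -2.177 0.232 rad, qdot=-0.281 -1.544 0.802 -0.481 rad/s, eef=0.888 -0.256 -0.089 m, τ=11.597 2.883 0.649 -1.399 N·m.
t=1.170 s (step 78): ang=-2.357 1.613 -2.143 0.211 rad, qdot=-0.258 -1.416 0.739 -0.431 rad/s, eef=0.896 -0.261 -0.090 m.
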